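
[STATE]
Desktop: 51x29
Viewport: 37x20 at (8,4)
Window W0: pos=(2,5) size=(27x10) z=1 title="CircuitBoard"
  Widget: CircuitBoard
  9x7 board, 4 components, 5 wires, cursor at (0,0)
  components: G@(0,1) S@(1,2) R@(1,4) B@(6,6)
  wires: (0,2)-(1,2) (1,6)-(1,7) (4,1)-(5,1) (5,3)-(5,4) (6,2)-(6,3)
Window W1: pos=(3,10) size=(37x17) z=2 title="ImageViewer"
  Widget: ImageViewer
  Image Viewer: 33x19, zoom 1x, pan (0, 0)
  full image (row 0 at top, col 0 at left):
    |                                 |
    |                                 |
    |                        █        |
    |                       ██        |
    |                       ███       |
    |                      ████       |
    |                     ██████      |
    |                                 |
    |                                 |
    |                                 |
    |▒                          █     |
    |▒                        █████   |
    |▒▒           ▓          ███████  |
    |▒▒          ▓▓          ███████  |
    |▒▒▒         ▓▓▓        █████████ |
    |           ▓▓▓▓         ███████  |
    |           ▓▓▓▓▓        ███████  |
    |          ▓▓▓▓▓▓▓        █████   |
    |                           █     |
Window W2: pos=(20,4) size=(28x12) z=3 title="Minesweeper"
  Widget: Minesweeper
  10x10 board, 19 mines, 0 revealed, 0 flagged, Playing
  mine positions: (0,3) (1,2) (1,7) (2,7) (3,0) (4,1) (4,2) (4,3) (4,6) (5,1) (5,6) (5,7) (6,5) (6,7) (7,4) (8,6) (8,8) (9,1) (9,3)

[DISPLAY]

            ┏━━━━━━━━━━━━━━━━━━━━━━━━
━━━━━━━━━━━━┃ Minesweeper            
uitBoard    ┠────────────────────────
────────────┃■■■■■■■■■■              
1 2 3 4 5 6 ┃■■■■■■■■■■              
]  G   ·    ┃■■■■■■■■■■              
━━━━━━━━━━━━┃■■■■■■■■■■              
geViewer    ┃■■■■■■■■■■              
────────────┃■■■■■■■■■■              
            ┃■■■■■■■■■■              
            ┃■■■■■■■■■■              
            ┗━━━━━━━━━━━━━━━━━━━━━━━━
                   ██          ┃     
                   ███         ┃     
                  ████         ┃     
                 ██████        ┃     
                               ┃     
                               ┃     
                               ┃     
                       █       ┃     


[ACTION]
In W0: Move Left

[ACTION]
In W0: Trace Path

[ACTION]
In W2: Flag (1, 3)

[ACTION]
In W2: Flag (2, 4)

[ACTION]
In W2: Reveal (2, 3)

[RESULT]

            ┏━━━━━━━━━━━━━━━━━━━━━━━━
━━━━━━━━━━━━┃ Minesweeper            
uitBoard    ┠────────────────────────
────────────┃■■■■■■■■■■              
1 2 3 4 5 6 ┃■■■⚑■■■■■■              
]  G   ·    ┃■■■1⚑■■■■■              
━━━━━━━━━━━━┃■■■■■■■■■■              
geViewer    ┃■■■■■■■■■■              
────────────┃■■■■■■■■■■              
            ┃■■■■■■■■■■              
            ┃■■■■■■■■■■              
            ┗━━━━━━━━━━━━━━━━━━━━━━━━
                   ██          ┃     
                   ███         ┃     
                  ████         ┃     
                 ██████        ┃     
                               ┃     
                               ┃     
                               ┃     
                       █       ┃     


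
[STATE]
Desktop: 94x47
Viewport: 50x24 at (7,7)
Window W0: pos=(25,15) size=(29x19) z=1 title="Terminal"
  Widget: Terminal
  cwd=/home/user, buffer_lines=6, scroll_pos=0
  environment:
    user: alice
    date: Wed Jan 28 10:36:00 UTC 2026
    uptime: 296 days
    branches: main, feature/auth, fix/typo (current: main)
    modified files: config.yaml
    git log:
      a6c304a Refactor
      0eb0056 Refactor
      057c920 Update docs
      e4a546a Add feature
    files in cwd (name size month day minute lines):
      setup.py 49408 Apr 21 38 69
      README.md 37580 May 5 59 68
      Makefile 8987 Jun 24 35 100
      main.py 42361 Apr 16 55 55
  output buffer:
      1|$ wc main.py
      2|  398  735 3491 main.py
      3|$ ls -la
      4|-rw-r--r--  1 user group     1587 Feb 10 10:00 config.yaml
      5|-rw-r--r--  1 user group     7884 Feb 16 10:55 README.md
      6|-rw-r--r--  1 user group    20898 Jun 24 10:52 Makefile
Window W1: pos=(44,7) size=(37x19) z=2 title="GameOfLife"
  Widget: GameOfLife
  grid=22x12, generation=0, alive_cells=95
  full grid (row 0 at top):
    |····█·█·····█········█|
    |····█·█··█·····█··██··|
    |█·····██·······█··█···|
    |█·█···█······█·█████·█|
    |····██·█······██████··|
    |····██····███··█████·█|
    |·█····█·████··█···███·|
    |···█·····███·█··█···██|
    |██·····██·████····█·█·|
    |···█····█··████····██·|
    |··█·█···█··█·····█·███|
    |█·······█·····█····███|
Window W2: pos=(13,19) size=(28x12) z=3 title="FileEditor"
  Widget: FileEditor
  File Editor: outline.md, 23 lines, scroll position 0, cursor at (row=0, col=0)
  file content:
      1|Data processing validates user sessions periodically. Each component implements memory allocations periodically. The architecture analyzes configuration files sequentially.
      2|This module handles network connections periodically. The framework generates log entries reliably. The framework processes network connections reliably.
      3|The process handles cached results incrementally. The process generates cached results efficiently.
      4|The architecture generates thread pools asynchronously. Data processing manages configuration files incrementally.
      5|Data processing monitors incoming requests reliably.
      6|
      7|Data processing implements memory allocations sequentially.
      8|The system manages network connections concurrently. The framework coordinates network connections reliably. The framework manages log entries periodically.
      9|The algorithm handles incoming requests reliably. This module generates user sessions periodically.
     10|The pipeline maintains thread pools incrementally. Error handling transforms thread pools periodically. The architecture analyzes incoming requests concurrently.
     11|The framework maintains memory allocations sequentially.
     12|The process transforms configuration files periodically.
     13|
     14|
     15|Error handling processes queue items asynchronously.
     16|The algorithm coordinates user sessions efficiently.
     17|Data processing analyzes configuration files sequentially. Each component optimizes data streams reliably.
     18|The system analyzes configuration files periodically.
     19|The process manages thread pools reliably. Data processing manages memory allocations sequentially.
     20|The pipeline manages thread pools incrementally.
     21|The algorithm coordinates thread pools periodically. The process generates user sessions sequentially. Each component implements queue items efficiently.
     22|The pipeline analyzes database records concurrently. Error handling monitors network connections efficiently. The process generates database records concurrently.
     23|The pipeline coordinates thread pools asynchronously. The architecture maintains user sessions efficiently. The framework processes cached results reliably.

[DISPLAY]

                                     ┏━━━━━━━━━━━━
                                     ┃ GameOfLife 
                                     ┠────────────
                                     ┃Gen: 0      
                                     ┃····█·█·····
                                     ┃····█·█··█··
                                     ┃█·····██····
                                     ┃█·█···█·····
                  ┏━━━━━━━━━━━━━━━━━━┃····██·█····
                  ┃ Terminal         ┃····██····██
                  ┠──────────────────┃·█····█·████
                  ┃$ wc main.py      ┃···█·····███
      ┏━━━━━━━━━━━━━━━━━━━━━━━━━━┓ ma┃██·····██·██
      ┃ FileEditor               ┃   ┃···█····█··█
      ┠──────────────────────────┨ser┃··█·█···█··█
      ┃█ata processing validates▲┃ser┃█·······█···
      ┃This module handles netwo█┃ser┃            
      ┃The process handles cache░┃   ┃            
      ┃The architecture generate░┃   ┗━━━━━━━━━━━━
      ┃Data processing monitors ░┃            ┃   
      ┃                         ░┃            ┃   
      ┃Data processing implement░┃            ┃   
      ┃The system manages networ▼┃            ┃   
      ┗━━━━━━━━━━━━━━━━━━━━━━━━━━┛            ┃   


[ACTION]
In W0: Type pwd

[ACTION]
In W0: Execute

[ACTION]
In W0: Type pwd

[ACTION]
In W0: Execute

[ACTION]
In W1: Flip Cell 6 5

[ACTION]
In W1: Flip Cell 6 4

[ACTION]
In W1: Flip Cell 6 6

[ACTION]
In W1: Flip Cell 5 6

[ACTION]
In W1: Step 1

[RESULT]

                                     ┏━━━━━━━━━━━━
                                     ┃ GameOfLife 
                                     ┠────────────
                                     ┃Gen: 1      
                                     ┃············
                                     ┃······█·····
                                     ┃·█····██····
                                     ┃·█··········
                  ┏━━━━━━━━━━━━━━━━━━┃···██··█···█
                  ┃ Terminal         ┃···█···██···
                  ┠──────────────────┃···█··█·█···
                  ┃$ wc main.py      ┃███·█··█····
      ┏━━━━━━━━━━━━━━━━━━━━━━━━━━┓ ma┃··█····██···
      ┃ FileEditor               ┃   ┃·███····█···
      ┠──────────────────────────┨ser┃···█···███·█
      ┃█ata processing validates▲┃ser┃············
      ┃This module handles netwo█┃ser┃            
      ┃The process handles cache░┃   ┃            
      ┃The architecture generate░┃   ┗━━━━━━━━━━━━
      ┃Data processing monitors ░┃            ┃   
      ┃                         ░┃            ┃   
      ┃Data processing implement░┃            ┃   
      ┃The system manages networ▼┃            ┃   
      ┗━━━━━━━━━━━━━━━━━━━━━━━━━━┛            ┃   


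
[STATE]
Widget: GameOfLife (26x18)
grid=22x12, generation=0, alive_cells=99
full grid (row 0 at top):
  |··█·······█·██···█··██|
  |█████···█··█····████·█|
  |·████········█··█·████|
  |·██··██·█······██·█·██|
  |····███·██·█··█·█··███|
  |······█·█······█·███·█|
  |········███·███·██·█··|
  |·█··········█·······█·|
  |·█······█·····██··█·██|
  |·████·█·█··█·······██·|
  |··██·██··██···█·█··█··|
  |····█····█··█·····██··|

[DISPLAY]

Gen: 0                    
··█·······█·██···█··██    
█████···█··█····████·█    
·████········█··█·████    
·██··██·█······██·█·██    
····███·██·█··█·█··███    
······█·█······█·███·█    
········███·███·██·█··    
·█··········█·······█·    
·█······█·····██··█·██    
·████·█·█··█·······██·    
··██·██··██···█·█··█··    
····█····█··█·····██··    
                          
                          
                          
                          
                          


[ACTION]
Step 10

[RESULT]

Gen: 10                   
··········████████····    
·················█····    
······█········███····    
······███·······██····    
·······██·············    
········█·············    
·········█··········██    
·······█·█············    
·██··██·█···········██    
···██·██··············    
·····███··············    
····█·················    
                          
                          
                          
                          
                          


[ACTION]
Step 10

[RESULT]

Gen: 20                   
···············███····    
··············█████···    
········██···██···██··    
·······█·██···█████···    
···█···█··█···█···█···    
··███···██·····█·█····    
··█·█···········█·····    
······················    
······················    
·········██···········    
······················    
······················    
                          
                          
                          
                          
                          


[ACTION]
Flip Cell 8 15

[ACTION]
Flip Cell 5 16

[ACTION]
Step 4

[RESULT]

Gen: 24                   
·········█············    
········███···········    
·······██··█··········    
··████·██··██·········    
·█·····█·███··········    
·██·█··████·····█·····    
···············███····    
···············███····    
······················    
······················    
······················    
······················    
                          
                          
                          
                          
                          


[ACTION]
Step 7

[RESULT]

Gen: 31                   
···█·····█············    
··█·█··█···██·········    
·█···█··█·····█·······    
·█···█·······████·····    
█····█·····█·█···█····    
·█··█······█···██·█···    
·██··········█··█·██··    
·············█····█···    
··············████····    
················█·····    
······················    
······················    
                          
                          
                          
                          
                          


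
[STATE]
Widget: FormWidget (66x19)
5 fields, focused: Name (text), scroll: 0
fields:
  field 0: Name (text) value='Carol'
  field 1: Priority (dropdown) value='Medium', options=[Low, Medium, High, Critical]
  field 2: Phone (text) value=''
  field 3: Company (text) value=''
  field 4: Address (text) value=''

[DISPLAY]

> Name:       [Carol                                             ]
  Priority:   [Medium                                           ▼]
  Phone:      [                                                  ]
  Company:    [                                                  ]
  Address:    [                                                  ]
                                                                  
                                                                  
                                                                  
                                                                  
                                                                  
                                                                  
                                                                  
                                                                  
                                                                  
                                                                  
                                                                  
                                                                  
                                                                  
                                                                  


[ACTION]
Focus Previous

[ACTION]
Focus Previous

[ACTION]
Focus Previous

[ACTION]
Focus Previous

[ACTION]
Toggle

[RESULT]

  Name:       [Carol                                             ]
> Priority:   [Medium                                           ▼]
  Phone:      [                                                  ]
  Company:    [                                                  ]
  Address:    [                                                  ]
                                                                  
                                                                  
                                                                  
                                                                  
                                                                  
                                                                  
                                                                  
                                                                  
                                                                  
                                                                  
                                                                  
                                                                  
                                                                  
                                                                  


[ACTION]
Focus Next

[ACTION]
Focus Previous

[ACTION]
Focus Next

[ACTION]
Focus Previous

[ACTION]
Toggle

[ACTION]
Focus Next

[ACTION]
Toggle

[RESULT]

  Name:       [Carol                                             ]
  Priority:   [Medium                                           ▼]
> Phone:      [                                                  ]
  Company:    [                                                  ]
  Address:    [                                                  ]
                                                                  
                                                                  
                                                                  
                                                                  
                                                                  
                                                                  
                                                                  
                                                                  
                                                                  
                                                                  
                                                                  
                                                                  
                                                                  
                                                                  


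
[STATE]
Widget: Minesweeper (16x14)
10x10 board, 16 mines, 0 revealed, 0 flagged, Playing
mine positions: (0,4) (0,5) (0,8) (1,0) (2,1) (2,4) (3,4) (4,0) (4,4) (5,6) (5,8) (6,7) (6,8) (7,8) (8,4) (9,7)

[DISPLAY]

■■■■■■■■■■      
■■■■■■■■■■      
■■■■■■■■■■      
■■■■■■■■■■      
■■■■■■■■■■      
■■■■■■■■■■      
■■■■■■■■■■      
■■■■■■■■■■      
■■■■■■■■■■      
■■■■■■■■■■      
                
                
                
                


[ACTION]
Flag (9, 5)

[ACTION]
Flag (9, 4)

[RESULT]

■■■■■■■■■■      
■■■■■■■■■■      
■■■■■■■■■■      
■■■■■■■■■■      
■■■■■■■■■■      
■■■■■■■■■■      
■■■■■■■■■■      
■■■■■■■■■■      
■■■■■■■■■■      
■■■■⚑⚑■■■■      
                
                
                
                


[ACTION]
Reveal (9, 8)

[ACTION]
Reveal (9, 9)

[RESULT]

■■■■■■■■■■      
■■■■■■■■■■      
■■■■■■■■■■      
■■■■■■■■■■      
■■■■■■■■■■      
■■■■■■■■■■      
■■■■■■■■■■      
■■■■■■■■■■      
■■■■■■■■21      
■■■■⚑⚑■■1       
                
                
                
                


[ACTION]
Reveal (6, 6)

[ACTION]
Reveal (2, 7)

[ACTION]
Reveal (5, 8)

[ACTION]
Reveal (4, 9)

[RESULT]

■■■■✹✹■■✹■      
✹■■■■31111      
■✹■■✹2          
■■■■✹3          
✹■■■✹31211      
■■■■■■✹■✹■      
■■■■■■2✹✹■      
■■■■■■■■✹■      
■■■■✹■■■21      
■■■■⚑⚑■✹1       
                
                
                
                


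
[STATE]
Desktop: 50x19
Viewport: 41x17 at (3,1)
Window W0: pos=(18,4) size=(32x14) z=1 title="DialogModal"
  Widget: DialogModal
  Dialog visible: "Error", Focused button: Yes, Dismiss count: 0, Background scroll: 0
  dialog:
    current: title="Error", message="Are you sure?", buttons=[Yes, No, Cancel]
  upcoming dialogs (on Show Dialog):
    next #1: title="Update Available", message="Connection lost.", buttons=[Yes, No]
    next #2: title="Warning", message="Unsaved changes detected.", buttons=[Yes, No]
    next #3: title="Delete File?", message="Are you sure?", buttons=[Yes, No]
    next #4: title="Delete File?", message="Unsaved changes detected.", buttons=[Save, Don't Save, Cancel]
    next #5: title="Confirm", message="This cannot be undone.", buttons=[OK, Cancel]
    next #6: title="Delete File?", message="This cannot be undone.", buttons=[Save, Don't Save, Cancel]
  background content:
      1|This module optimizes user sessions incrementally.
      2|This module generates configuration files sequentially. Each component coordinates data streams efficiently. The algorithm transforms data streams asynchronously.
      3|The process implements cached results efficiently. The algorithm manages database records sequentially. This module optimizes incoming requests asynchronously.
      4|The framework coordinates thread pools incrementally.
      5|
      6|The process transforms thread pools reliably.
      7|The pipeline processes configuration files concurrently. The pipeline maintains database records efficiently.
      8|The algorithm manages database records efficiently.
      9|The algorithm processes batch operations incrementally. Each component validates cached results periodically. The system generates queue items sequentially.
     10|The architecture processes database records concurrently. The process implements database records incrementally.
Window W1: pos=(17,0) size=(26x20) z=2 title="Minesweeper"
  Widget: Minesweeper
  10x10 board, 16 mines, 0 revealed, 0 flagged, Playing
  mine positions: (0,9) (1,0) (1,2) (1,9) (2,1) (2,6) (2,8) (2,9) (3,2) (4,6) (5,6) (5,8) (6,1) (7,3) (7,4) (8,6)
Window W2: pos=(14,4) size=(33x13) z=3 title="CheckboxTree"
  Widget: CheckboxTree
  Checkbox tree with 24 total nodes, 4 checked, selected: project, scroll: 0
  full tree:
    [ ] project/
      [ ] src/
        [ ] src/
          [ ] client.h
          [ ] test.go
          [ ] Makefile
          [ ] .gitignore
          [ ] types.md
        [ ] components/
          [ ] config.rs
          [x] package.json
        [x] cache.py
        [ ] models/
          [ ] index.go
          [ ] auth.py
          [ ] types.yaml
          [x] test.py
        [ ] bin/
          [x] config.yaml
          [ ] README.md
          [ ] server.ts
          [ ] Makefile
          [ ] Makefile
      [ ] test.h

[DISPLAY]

              ┃ Minesweeper            ┃ 
              ┠────────────────────────┨ 
              ┃■■■■■■■■■■              ┃ 
           ┏━━━━━━━━━━━━━━━━━━━━━━━━━━━━━
           ┃ CheckboxTree                
           ┠─────────────────────────────
           ┃>[-] project/                
           ┃   [-] src/                  
           ┃     [ ] src/                
           ┃       [ ] client.h          
           ┃       [ ] test.go           
           ┃       [ ] Makefile          
           ┃       [ ] .gitignore        
           ┃       [ ] types.md          
           ┃     [-] components/         
           ┗━━━━━━━━━━━━━━━━━━━━━━━━━━━━━
              ┃                        ┃━


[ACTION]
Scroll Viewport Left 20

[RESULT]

                 ┃ Minesweeper           
                 ┠───────────────────────
                 ┃■■■■■■■■■■             
              ┏━━━━━━━━━━━━━━━━━━━━━━━━━━
              ┃ CheckboxTree             
              ┠──────────────────────────
              ┃>[-] project/             
              ┃   [-] src/               
              ┃     [ ] src/             
              ┃       [ ] client.h       
              ┃       [ ] test.go        
              ┃       [ ] Makefile       
              ┃       [ ] .gitignore     
              ┃       [ ] types.md       
              ┃     [-] components/      
              ┗━━━━━━━━━━━━━━━━━━━━━━━━━━
                 ┃                       


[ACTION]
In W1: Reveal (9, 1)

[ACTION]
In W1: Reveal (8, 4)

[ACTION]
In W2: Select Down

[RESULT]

                 ┃ Minesweeper           
                 ┠───────────────────────
                 ┃■■■■■■■■■■             
              ┏━━━━━━━━━━━━━━━━━━━━━━━━━━
              ┃ CheckboxTree             
              ┠──────────────────────────
              ┃ [-] project/             
              ┃>  [-] src/               
              ┃     [ ] src/             
              ┃       [ ] client.h       
              ┃       [ ] test.go        
              ┃       [ ] Makefile       
              ┃       [ ] .gitignore     
              ┃       [ ] types.md       
              ┃     [-] components/      
              ┗━━━━━━━━━━━━━━━━━━━━━━━━━━
                 ┃                       


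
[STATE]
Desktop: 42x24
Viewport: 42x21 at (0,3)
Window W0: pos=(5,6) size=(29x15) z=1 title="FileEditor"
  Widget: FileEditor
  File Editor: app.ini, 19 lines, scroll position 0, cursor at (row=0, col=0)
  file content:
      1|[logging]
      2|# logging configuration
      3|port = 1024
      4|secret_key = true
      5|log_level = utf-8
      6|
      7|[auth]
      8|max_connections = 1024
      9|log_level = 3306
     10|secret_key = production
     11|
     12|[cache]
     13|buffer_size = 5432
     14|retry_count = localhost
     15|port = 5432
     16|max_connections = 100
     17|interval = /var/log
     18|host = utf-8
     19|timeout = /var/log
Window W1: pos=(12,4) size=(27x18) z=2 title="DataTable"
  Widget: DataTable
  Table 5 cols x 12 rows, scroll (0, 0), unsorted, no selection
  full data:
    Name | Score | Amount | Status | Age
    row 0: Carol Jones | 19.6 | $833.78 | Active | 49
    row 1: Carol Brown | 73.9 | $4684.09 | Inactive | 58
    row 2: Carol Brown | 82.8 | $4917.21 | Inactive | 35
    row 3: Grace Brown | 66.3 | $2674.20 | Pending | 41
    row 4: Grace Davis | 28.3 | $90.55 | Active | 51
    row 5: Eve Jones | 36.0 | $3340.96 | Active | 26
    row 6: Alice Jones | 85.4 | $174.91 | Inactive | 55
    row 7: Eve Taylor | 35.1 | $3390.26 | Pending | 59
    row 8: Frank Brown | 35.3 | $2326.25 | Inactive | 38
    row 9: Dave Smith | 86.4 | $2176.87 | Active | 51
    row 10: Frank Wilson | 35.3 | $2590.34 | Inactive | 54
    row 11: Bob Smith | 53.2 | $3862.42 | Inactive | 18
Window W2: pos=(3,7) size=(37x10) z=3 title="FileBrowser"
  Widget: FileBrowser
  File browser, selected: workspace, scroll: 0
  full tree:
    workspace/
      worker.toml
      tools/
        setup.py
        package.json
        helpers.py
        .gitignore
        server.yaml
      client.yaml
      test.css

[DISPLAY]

                                          
            ┏━━━━━━━━━━━━━━━━━━━━━━━━━┓   
            ┃ DataTable               ┃   
     ┏━━━━━━┠─────────────────────────┨   
   ┏━━━━━━━━━━━━━━━━━━━━━━━━━━━━━━━━━━━┓  
   ┃ FileBrowser                       ┃  
   ┠───────────────────────────────────┨  
   ┃> [-] workspace/                   ┃  
   ┃    worker.toml                    ┃  
   ┃    [+] tools/                     ┃  
   ┃    client.yaml                    ┃  
   ┃    test.css                       ┃  
   ┃                                   ┃  
   ┗━━━━━━━━━━━━━━━━━━━━━━━━━━━━━━━━━━━┛  
     ┃log_le┃Frank Brown │35.3 │$2326.┃   
     ┃secret┃Dave Smith  │86.4 │$2176.┃   
     ┃      ┃Frank Wilson│35.3 │$2590.┃   
     ┗━━━━━━┃Bob Smith   │53.2 │$3862.┃   
            ┗━━━━━━━━━━━━━━━━━━━━━━━━━┛   
                                          
                                          


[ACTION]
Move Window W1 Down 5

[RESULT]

                                          
                                          
                                          
     ┏━━━━━━┏━━━━━━━━━━━━━━━━━━━━━━━━━┓   
   ┏━━━━━━━━━━━━━━━━━━━━━━━━━━━━━━━━━━━┓  
   ┃ FileBrowser                       ┃  
   ┠───────────────────────────────────┨  
   ┃> [-] workspace/                   ┃  
   ┃    worker.toml                    ┃  
   ┃    [+] tools/                     ┃  
   ┃    client.yaml                    ┃  
   ┃    test.css                       ┃  
   ┃                                   ┃  
   ┗━━━━━━━━━━━━━━━━━━━━━━━━━━━━━━━━━━━┛  
     ┃log_le┃Alice Jones │85.4 │$174.9┃   
     ┃secret┃Eve Taylor  │35.1 │$3390.┃   
     ┃      ┃Frank Brown │35.3 │$2326.┃   
     ┗━━━━━━┃Dave Smith  │86.4 │$2176.┃   
            ┃Frank Wilson│35.3 │$2590.┃   
            ┃Bob Smith   │53.2 │$3862.┃   
            ┗━━━━━━━━━━━━━━━━━━━━━━━━━┛   


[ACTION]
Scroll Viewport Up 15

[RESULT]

                                          
                                          
                                          
                                          
                                          
                                          
     ┏━━━━━━┏━━━━━━━━━━━━━━━━━━━━━━━━━┓   
   ┏━━━━━━━━━━━━━━━━━━━━━━━━━━━━━━━━━━━┓  
   ┃ FileBrowser                       ┃  
   ┠───────────────────────────────────┨  
   ┃> [-] workspace/                   ┃  
   ┃    worker.toml                    ┃  
   ┃    [+] tools/                     ┃  
   ┃    client.yaml                    ┃  
   ┃    test.css                       ┃  
   ┃                                   ┃  
   ┗━━━━━━━━━━━━━━━━━━━━━━━━━━━━━━━━━━━┛  
     ┃log_le┃Alice Jones │85.4 │$174.9┃   
     ┃secret┃Eve Taylor  │35.1 │$3390.┃   
     ┃      ┃Frank Brown │35.3 │$2326.┃   
     ┗━━━━━━┃Dave Smith  │86.4 │$2176.┃   


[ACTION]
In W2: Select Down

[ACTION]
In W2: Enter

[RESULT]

                                          
                                          
                                          
                                          
                                          
                                          
     ┏━━━━━━┏━━━━━━━━━━━━━━━━━━━━━━━━━┓   
   ┏━━━━━━━━━━━━━━━━━━━━━━━━━━━━━━━━━━━┓  
   ┃ FileBrowser                       ┃  
   ┠───────────────────────────────────┨  
   ┃  [-] workspace/                   ┃  
   ┃  > worker.toml                    ┃  
   ┃    [+] tools/                     ┃  
   ┃    client.yaml                    ┃  
   ┃    test.css                       ┃  
   ┃                                   ┃  
   ┗━━━━━━━━━━━━━━━━━━━━━━━━━━━━━━━━━━━┛  
     ┃log_le┃Alice Jones │85.4 │$174.9┃   
     ┃secret┃Eve Taylor  │35.1 │$3390.┃   
     ┃      ┃Frank Brown │35.3 │$2326.┃   
     ┗━━━━━━┃Dave Smith  │86.4 │$2176.┃   


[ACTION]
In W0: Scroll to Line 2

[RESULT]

                                          
                                          
                                          
                                          
                                          
                                          
     ┏━━━━━━┏━━━━━━━━━━━━━━━━━━━━━━━━━┓   
   ┏━━━━━━━━━━━━━━━━━━━━━━━━━━━━━━━━━━━┓  
   ┃ FileBrowser                       ┃  
   ┠───────────────────────────────────┨  
   ┃  [-] workspace/                   ┃  
   ┃  > worker.toml                    ┃  
   ┃    [+] tools/                     ┃  
   ┃    client.yaml                    ┃  
   ┃    test.css                       ┃  
   ┃                                   ┃  
   ┗━━━━━━━━━━━━━━━━━━━━━━━━━━━━━━━━━━━┛  
     ┃secret┃Alice Jones │85.4 │$174.9┃   
     ┃      ┃Eve Taylor  │35.1 │$3390.┃   
     ┃[cache┃Frank Brown │35.3 │$2326.┃   
     ┗━━━━━━┃Dave Smith  │86.4 │$2176.┃   


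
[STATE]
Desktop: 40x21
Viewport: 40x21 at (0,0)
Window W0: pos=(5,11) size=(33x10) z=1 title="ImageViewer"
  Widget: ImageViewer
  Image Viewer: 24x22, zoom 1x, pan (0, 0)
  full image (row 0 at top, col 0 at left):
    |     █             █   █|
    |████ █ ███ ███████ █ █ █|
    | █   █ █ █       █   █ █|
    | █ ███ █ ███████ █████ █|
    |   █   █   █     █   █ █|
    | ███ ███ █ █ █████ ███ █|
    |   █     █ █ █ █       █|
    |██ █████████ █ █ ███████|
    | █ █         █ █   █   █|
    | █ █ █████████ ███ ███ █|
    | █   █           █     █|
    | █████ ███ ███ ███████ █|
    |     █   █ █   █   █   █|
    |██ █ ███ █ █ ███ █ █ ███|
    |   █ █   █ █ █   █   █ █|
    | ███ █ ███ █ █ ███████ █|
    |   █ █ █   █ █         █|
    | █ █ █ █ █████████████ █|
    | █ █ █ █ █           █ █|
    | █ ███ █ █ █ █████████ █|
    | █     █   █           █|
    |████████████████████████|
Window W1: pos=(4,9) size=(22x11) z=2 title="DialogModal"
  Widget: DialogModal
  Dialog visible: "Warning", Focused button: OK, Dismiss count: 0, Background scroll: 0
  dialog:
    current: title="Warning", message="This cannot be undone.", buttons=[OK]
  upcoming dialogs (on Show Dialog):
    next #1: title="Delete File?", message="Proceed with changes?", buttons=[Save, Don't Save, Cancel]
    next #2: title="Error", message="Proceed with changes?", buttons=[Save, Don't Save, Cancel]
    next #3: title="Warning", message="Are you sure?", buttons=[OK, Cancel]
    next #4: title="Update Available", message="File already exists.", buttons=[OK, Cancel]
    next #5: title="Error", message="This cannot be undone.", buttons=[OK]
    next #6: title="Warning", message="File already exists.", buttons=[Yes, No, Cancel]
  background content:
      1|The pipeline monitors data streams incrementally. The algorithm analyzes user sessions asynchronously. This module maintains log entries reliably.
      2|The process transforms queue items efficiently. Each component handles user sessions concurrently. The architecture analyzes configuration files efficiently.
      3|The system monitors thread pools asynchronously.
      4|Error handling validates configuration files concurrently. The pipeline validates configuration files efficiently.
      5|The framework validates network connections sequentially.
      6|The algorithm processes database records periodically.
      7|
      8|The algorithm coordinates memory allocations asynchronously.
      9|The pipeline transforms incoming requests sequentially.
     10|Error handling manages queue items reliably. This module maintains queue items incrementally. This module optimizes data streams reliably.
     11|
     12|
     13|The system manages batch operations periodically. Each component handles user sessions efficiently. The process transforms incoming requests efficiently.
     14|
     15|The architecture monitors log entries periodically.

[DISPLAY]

                                        
                                        
                                        
                                        
                                        
                                        
                                        
                                        
                                        
    ┏━━━━━━━━━━━━━━━━━━━━┓              
    ┃ DialogModal        ┃              
    ┠────────────────────┨━━━━━━━━━━━┓  
    ┃The pipeline monitor┃           ┃  
    ┃Th┌──────────────┐or┃───────────┨  
    ┃Th│   Warning    │s ┃   █       ┃  
    ┃Er│This cannot be│id┃ █ █       ┃  
    ┃Th│     [OK]     │da┃ █ █       ┃  
    ┃Th└──────────────┘es┃██ █       ┃  
    ┃                    ┃ █ █       ┃  
    ┗━━━━━━━━━━━━━━━━━━━━┛██ █       ┃  
     ┗━━━━━━━━━━━━━━━━━━━━━━━━━━━━━━━┛  


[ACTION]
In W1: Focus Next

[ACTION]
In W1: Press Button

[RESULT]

                                        
                                        
                                        
                                        
                                        
                                        
                                        
                                        
                                        
    ┏━━━━━━━━━━━━━━━━━━━━┓              
    ┃ DialogModal        ┃              
    ┠────────────────────┨━━━━━━━━━━━┓  
    ┃The pipeline monitor┃           ┃  
    ┃The process transfor┃───────────┨  
    ┃The system monitors ┃   █       ┃  
    ┃Error handling valid┃ █ █       ┃  
    ┃The framework valida┃ █ █       ┃  
    ┃The algorithm proces┃██ █       ┃  
    ┃                    ┃ █ █       ┃  
    ┗━━━━━━━━━━━━━━━━━━━━┛██ █       ┃  
     ┗━━━━━━━━━━━━━━━━━━━━━━━━━━━━━━━┛  


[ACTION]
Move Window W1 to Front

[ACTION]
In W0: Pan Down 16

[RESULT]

                                        
                                        
                                        
                                        
                                        
                                        
                                        
                                        
                                        
    ┏━━━━━━━━━━━━━━━━━━━━┓              
    ┃ DialogModal        ┃              
    ┠────────────────────┨━━━━━━━━━━━┓  
    ┃The pipeline monitor┃           ┃  
    ┃The process transfor┃───────────┨  
    ┃The system monitors ┃   █       ┃  
    ┃Error handling valid┃██ █       ┃  
    ┃The framework valida┃ █ █       ┃  
    ┃The algorithm proces┃██ █       ┃  
    ┃                    ┃   █       ┃  
    ┗━━━━━━━━━━━━━━━━━━━━┛████       ┃  
     ┗━━━━━━━━━━━━━━━━━━━━━━━━━━━━━━━┛  
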